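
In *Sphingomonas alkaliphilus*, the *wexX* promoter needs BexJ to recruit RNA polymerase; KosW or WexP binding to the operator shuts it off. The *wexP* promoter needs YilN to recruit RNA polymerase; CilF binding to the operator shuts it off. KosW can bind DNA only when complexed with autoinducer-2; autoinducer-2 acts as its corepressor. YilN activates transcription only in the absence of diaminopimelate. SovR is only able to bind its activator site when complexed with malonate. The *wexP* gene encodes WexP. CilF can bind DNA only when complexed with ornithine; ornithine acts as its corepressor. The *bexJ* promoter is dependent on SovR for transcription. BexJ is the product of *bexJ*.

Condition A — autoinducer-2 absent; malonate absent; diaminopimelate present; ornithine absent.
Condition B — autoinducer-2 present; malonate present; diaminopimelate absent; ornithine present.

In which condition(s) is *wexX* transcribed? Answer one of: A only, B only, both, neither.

neither

Condition A:
Autoinducer-2 is absent, so KosW is inactive.
Malonate is absent, so SovR is inactive.
Required activator SovR is absent, so *bexJ* is not transcribed.
So BexJ is not produced.
Diaminopimelate is present, so YilN is inactive.
Ornithine is absent, so CilF is inactive.
Required activator YilN is absent, so *wexP* is not transcribed.
So WexP is not produced.
Required activator BexJ is absent, so *wexX* is not transcribed.
→ *wexX* is OFF in A.
Condition B:
Autoinducer-2 is present, so KosW is active.
Malonate is present, so SovR is active.
No repressor is bound and SovR is active, so *bexJ* is transcribed.
So BexJ is produced and active.
Diaminopimelate is absent, so YilN is active.
Ornithine is present, so CilF is active.
With repressor CilF bound, *wexP* is not transcribed.
So WexP is not produced.
With repressor KosW bound, *wexX* is not transcribed.
→ *wexX* is OFF in B.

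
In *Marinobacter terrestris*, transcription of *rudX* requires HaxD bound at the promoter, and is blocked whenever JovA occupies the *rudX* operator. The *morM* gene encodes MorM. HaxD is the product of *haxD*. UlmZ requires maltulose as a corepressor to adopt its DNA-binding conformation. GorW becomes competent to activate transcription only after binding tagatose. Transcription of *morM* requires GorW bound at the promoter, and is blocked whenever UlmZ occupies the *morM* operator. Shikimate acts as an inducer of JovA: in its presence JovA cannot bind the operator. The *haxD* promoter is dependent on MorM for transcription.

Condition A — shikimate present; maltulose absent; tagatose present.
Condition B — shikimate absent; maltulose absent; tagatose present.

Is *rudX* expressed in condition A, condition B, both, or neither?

Condition A:
Shikimate is present, so JovA is inactive.
Maltulose is absent, so UlmZ is inactive.
Tagatose is present, so GorW is active.
No repressor is bound and GorW is active, so *morM* is transcribed.
So MorM is produced and active.
No repressor is bound and MorM is active, so *haxD* is transcribed.
So HaxD is produced and active.
No repressor is bound and HaxD is active, so *rudX* is transcribed.
→ *rudX* is ON in A.
Condition B:
Shikimate is absent, so JovA is active.
Maltulose is absent, so UlmZ is inactive.
Tagatose is present, so GorW is active.
No repressor is bound and GorW is active, so *morM* is transcribed.
So MorM is produced and active.
No repressor is bound and MorM is active, so *haxD* is transcribed.
So HaxD is produced and active.
With repressor JovA bound, *rudX* is not transcribed.
→ *rudX* is OFF in B.

A only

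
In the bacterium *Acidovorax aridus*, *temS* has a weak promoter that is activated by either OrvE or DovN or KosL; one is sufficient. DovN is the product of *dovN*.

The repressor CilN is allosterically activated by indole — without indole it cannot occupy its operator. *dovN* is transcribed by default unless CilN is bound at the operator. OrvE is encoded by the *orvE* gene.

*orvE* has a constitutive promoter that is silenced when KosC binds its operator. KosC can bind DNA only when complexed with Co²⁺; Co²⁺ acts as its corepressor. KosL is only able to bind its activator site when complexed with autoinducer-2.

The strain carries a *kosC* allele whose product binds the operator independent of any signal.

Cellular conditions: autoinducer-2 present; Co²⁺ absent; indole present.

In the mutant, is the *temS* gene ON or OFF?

ON

KosC is constitutively active in this strain.
With repressor KosC bound, *orvE* is not transcribed.
So OrvE is not produced.
Indole is present, so CilN is active.
With repressor CilN bound, *dovN* is not transcribed.
So DovN is not produced.
Autoinducer-2 is present, so KosL is active.
Activator KosL is present, so *temS* is transcribed.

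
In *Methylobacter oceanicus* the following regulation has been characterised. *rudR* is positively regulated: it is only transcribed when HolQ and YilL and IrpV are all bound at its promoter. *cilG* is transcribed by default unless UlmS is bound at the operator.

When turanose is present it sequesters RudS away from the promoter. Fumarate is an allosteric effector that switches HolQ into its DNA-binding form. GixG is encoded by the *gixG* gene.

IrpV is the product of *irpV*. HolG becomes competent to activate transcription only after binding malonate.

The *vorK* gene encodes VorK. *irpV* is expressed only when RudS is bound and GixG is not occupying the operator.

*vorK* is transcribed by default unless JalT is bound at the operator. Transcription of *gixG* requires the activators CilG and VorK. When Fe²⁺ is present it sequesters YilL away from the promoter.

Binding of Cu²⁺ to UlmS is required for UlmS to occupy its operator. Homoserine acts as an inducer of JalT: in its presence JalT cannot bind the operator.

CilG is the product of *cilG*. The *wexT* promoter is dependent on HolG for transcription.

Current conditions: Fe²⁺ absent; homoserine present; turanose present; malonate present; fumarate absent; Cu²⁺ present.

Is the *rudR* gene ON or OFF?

OFF

Fumarate is absent, so HolQ is inactive.
Fe²⁺ is absent, so YilL is active.
Turanose is present, so RudS is inactive.
Cu²⁺ is present, so UlmS is active.
With repressor UlmS bound, *cilG* is not transcribed.
So CilG is not produced.
Homoserine is present, so JalT is inactive.
With no repressor bound, *vorK* is transcribed.
So VorK is produced and active.
Required activator CilG is absent, so *gixG* is not transcribed.
So GixG is not produced.
Required activator RudS is absent, so *irpV* is not transcribed.
So IrpV is not produced.
Required activator HolQ is absent, so *rudR* is not transcribed.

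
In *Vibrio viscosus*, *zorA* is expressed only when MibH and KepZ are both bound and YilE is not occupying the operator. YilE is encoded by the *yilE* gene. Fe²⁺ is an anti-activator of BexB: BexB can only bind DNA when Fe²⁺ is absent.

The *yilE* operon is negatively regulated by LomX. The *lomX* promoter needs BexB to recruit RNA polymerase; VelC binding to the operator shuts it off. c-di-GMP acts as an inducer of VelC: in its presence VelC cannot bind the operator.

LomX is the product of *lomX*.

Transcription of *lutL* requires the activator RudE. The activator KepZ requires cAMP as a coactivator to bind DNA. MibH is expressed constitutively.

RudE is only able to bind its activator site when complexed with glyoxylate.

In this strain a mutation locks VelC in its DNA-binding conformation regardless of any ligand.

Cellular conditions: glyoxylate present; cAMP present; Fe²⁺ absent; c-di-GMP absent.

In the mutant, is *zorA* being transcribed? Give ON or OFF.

VelC is constitutively active in this strain.
Fe²⁺ is absent, so BexB is active.
With repressor VelC bound, *lomX* is not transcribed.
So LomX is not produced.
With no repressor bound, *yilE* is transcribed.
So YilE is produced and active.
MibH is produced constitutively and is active.
cAMP is present, so KepZ is active.
With repressor YilE bound, *zorA* is not transcribed.

OFF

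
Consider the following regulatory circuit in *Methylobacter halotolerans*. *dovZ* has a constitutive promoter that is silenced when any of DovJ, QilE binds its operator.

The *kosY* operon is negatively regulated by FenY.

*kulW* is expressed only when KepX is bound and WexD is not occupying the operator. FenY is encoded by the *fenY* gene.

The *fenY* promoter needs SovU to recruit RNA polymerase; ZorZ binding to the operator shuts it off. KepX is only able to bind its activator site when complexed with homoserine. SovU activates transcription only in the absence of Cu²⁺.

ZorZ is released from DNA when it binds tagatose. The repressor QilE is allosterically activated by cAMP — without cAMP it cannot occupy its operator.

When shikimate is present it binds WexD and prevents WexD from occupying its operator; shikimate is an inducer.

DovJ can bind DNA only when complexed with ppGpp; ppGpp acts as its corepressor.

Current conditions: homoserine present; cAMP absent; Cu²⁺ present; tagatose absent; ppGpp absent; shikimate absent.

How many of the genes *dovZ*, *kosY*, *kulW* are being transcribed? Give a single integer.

ppGpp is absent, so DovJ is inactive.
cAMP is absent, so QilE is inactive.
With no repressor bound, *dovZ* is transcribed.
→ *dovZ* is ON.
Tagatose is absent, so ZorZ is active.
Cu²⁺ is present, so SovU is inactive.
With repressor ZorZ bound, *fenY* is not transcribed.
So FenY is not produced.
With no repressor bound, *kosY* is transcribed.
→ *kosY* is ON.
Homoserine is present, so KepX is active.
Shikimate is absent, so WexD is active.
With repressor WexD bound, *kulW* is not transcribed.
→ *kulW* is OFF.
2 of the 3 genes are transcribed.

2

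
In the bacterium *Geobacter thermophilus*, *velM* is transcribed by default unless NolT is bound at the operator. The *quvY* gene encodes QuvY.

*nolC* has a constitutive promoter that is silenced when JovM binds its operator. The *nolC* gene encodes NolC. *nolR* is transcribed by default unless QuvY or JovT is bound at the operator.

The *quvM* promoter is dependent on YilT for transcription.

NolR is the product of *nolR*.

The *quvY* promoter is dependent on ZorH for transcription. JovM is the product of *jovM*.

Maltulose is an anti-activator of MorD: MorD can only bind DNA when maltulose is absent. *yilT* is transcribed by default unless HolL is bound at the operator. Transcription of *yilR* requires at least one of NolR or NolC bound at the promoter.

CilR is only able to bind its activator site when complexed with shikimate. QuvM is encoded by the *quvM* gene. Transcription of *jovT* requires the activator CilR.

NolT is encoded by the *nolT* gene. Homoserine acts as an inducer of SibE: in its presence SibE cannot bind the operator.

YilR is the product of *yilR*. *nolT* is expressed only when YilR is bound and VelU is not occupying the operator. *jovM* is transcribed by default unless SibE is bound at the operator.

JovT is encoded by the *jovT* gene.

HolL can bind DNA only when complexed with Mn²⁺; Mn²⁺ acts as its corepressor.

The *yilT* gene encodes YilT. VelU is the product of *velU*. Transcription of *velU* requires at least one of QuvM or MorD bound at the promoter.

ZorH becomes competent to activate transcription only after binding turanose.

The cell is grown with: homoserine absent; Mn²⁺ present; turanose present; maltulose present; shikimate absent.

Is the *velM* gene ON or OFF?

OFF

Turanose is present, so ZorH is active.
No repressor is bound and ZorH is active, so *quvY* is transcribed.
So QuvY is produced and active.
Shikimate is absent, so CilR is inactive.
Required activator CilR is absent, so *jovT* is not transcribed.
So JovT is not produced.
With repressor QuvY bound, *nolR* is not transcribed.
So NolR is not produced.
Homoserine is absent, so SibE is active.
With repressor SibE bound, *jovM* is not transcribed.
So JovM is not produced.
With no repressor bound, *nolC* is transcribed.
So NolC is produced and active.
Activator NolC is present, so *yilR* is transcribed.
So YilR is produced and active.
Mn²⁺ is present, so HolL is active.
With repressor HolL bound, *yilT* is not transcribed.
So YilT is not produced.
Required activator YilT is absent, so *quvM* is not transcribed.
So QuvM is not produced.
Maltulose is present, so MorD is inactive.
No activator is available at the *velU* promoter, so *velU* is not transcribed.
So VelU is not produced.
No repressor is bound and YilR is active, so *nolT* is transcribed.
So NolT is produced and active.
With repressor NolT bound, *velM* is not transcribed.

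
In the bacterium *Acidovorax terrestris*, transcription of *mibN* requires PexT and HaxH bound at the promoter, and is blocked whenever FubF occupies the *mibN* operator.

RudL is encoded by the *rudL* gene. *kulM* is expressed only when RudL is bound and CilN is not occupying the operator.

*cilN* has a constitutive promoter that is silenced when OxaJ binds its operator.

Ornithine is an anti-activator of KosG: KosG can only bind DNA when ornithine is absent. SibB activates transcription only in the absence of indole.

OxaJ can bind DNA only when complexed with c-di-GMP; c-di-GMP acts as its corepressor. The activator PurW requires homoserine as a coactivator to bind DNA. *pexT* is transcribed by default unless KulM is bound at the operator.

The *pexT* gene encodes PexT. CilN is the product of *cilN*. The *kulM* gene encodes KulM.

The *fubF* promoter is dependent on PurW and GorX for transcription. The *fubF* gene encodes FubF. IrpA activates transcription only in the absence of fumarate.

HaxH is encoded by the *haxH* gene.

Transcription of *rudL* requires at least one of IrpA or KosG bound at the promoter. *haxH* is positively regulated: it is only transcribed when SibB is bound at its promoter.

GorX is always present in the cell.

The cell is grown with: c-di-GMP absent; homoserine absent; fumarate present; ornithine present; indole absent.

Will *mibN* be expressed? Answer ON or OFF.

Fumarate is present, so IrpA is inactive.
Ornithine is present, so KosG is inactive.
No activator is available at the *rudL* promoter, so *rudL* is not transcribed.
So RudL is not produced.
c-di-GMP is absent, so OxaJ is inactive.
With no repressor bound, *cilN* is transcribed.
So CilN is produced and active.
With repressor CilN bound, *kulM* is not transcribed.
So KulM is not produced.
With no repressor bound, *pexT* is transcribed.
So PexT is produced and active.
Indole is absent, so SibB is active.
No repressor is bound and SibB is active, so *haxH* is transcribed.
So HaxH is produced and active.
Homoserine is absent, so PurW is inactive.
GorX is produced constitutively and is active.
Required activator PurW is absent, so *fubF* is not transcribed.
So FubF is not produced.
No repressor is bound and PexT and HaxH are active, so *mibN* is transcribed.

ON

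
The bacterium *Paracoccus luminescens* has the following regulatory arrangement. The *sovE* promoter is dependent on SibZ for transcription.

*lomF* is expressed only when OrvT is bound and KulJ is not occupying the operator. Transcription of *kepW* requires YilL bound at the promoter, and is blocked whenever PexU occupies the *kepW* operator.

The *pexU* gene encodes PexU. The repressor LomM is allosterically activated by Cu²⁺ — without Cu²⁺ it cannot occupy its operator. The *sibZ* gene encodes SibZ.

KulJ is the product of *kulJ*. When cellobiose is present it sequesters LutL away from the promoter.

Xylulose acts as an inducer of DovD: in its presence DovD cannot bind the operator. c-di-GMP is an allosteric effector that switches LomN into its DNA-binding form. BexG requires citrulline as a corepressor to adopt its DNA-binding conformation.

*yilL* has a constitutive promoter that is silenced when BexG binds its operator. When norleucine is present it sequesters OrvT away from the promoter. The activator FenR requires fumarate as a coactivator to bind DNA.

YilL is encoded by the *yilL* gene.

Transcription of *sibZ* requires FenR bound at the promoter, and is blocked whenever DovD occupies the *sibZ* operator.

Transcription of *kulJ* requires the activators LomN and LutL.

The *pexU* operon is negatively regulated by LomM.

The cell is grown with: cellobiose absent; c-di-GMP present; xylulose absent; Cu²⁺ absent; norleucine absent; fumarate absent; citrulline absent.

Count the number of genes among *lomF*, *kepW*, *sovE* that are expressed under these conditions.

Norleucine is absent, so OrvT is active.
c-di-GMP is present, so LomN is active.
Cellobiose is absent, so LutL is active.
No repressor is bound and LomN and LutL are active, so *kulJ* is transcribed.
So KulJ is produced and active.
With repressor KulJ bound, *lomF* is not transcribed.
→ *lomF* is OFF.
Citrulline is absent, so BexG is inactive.
With no repressor bound, *yilL* is transcribed.
So YilL is produced and active.
Cu²⁺ is absent, so LomM is inactive.
With no repressor bound, *pexU* is transcribed.
So PexU is produced and active.
With repressor PexU bound, *kepW* is not transcribed.
→ *kepW* is OFF.
Fumarate is absent, so FenR is inactive.
Xylulose is absent, so DovD is active.
With repressor DovD bound, *sibZ* is not transcribed.
So SibZ is not produced.
Required activator SibZ is absent, so *sovE* is not transcribed.
→ *sovE* is OFF.
0 of the 3 genes are transcribed.

0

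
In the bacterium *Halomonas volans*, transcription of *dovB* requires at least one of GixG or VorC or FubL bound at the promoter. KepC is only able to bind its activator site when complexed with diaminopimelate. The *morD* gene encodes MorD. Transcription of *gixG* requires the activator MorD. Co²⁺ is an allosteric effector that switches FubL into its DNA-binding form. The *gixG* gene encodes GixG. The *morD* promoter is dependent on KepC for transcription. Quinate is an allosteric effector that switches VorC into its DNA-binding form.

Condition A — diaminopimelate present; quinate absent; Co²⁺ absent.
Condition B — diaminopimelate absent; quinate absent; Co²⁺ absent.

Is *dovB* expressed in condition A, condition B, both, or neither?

A only

Condition A:
Diaminopimelate is present, so KepC is active.
No repressor is bound and KepC is active, so *morD* is transcribed.
So MorD is produced and active.
No repressor is bound and MorD is active, so *gixG* is transcribed.
So GixG is produced and active.
Quinate is absent, so VorC is inactive.
Co²⁺ is absent, so FubL is inactive.
Activator GixG is present, so *dovB* is transcribed.
→ *dovB* is ON in A.
Condition B:
Diaminopimelate is absent, so KepC is inactive.
Required activator KepC is absent, so *morD* is not transcribed.
So MorD is not produced.
Required activator MorD is absent, so *gixG* is not transcribed.
So GixG is not produced.
Quinate is absent, so VorC is inactive.
Co²⁺ is absent, so FubL is inactive.
No activator is available at the *dovB* promoter, so *dovB* is not transcribed.
→ *dovB* is OFF in B.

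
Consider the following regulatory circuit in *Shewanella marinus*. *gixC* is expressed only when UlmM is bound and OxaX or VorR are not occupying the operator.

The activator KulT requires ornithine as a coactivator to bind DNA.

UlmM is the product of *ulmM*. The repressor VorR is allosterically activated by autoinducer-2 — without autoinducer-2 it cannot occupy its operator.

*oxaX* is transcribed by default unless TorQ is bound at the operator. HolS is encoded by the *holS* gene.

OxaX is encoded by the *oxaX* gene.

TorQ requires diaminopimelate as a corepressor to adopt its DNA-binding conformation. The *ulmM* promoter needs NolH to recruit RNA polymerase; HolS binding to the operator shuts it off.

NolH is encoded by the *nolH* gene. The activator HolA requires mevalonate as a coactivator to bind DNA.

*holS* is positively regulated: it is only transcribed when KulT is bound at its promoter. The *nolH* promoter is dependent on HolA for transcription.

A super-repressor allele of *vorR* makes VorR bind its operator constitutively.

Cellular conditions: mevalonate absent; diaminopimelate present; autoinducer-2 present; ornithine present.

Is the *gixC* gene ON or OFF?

OFF

Diaminopimelate is present, so TorQ is active.
With repressor TorQ bound, *oxaX* is not transcribed.
So OxaX is not produced.
VorR is constitutively active in this strain.
Mevalonate is absent, so HolA is inactive.
Required activator HolA is absent, so *nolH* is not transcribed.
So NolH is not produced.
Ornithine is present, so KulT is active.
No repressor is bound and KulT is active, so *holS* is transcribed.
So HolS is produced and active.
With repressor HolS bound, *ulmM* is not transcribed.
So UlmM is not produced.
With repressor VorR bound, *gixC* is not transcribed.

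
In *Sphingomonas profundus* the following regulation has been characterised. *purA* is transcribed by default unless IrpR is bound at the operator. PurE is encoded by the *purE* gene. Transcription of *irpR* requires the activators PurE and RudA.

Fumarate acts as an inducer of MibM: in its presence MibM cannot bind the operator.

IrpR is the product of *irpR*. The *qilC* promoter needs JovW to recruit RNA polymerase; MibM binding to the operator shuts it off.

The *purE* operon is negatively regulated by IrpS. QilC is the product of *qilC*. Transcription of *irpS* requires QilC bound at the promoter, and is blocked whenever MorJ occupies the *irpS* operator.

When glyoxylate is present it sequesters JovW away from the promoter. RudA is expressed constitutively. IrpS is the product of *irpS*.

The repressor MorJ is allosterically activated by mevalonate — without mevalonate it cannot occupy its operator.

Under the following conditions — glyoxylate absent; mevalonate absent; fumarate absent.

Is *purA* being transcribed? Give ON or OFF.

Fumarate is absent, so MibM is active.
Glyoxylate is absent, so JovW is active.
With repressor MibM bound, *qilC* is not transcribed.
So QilC is not produced.
Mevalonate is absent, so MorJ is inactive.
Required activator QilC is absent, so *irpS* is not transcribed.
So IrpS is not produced.
With no repressor bound, *purE* is transcribed.
So PurE is produced and active.
RudA is produced constitutively and is active.
No repressor is bound and PurE and RudA are active, so *irpR* is transcribed.
So IrpR is produced and active.
With repressor IrpR bound, *purA* is not transcribed.

OFF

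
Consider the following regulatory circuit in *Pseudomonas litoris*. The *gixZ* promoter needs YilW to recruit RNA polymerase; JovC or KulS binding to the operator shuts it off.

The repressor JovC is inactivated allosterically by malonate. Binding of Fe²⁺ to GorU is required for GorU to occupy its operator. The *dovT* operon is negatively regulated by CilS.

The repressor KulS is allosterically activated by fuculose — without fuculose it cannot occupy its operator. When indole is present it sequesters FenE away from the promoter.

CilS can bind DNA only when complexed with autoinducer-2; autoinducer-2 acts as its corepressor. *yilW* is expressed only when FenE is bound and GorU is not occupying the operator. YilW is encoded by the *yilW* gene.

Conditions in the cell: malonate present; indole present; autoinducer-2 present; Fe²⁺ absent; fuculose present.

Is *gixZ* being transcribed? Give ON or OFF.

Malonate is present, so JovC is inactive.
Fe²⁺ is absent, so GorU is inactive.
Indole is present, so FenE is inactive.
Required activator FenE is absent, so *yilW* is not transcribed.
So YilW is not produced.
Fuculose is present, so KulS is active.
With repressor KulS bound, *gixZ* is not transcribed.

OFF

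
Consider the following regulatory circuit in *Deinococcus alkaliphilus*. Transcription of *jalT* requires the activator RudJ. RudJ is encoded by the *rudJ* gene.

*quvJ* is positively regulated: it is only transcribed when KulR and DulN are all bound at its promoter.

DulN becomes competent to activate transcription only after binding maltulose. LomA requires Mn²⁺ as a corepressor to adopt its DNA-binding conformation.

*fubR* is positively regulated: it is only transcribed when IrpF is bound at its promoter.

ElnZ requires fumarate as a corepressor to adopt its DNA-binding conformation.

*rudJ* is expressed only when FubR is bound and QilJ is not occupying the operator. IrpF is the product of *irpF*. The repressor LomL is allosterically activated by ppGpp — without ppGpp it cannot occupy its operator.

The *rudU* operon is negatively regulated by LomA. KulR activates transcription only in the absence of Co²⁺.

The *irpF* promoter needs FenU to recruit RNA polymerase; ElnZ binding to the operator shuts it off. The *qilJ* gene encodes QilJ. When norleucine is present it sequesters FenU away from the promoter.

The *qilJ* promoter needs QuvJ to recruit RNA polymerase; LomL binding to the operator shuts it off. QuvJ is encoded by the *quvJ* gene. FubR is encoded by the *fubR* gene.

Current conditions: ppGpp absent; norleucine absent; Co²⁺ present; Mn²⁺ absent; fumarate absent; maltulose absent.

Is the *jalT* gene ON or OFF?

ON

Norleucine is absent, so FenU is active.
Fumarate is absent, so ElnZ is inactive.
No repressor is bound and FenU is active, so *irpF* is transcribed.
So IrpF is produced and active.
No repressor is bound and IrpF is active, so *fubR* is transcribed.
So FubR is produced and active.
Co²⁺ is present, so KulR is inactive.
Maltulose is absent, so DulN is inactive.
Required activator KulR is absent, so *quvJ* is not transcribed.
So QuvJ is not produced.
ppGpp is absent, so LomL is inactive.
Required activator QuvJ is absent, so *qilJ* is not transcribed.
So QilJ is not produced.
No repressor is bound and FubR is active, so *rudJ* is transcribed.
So RudJ is produced and active.
No repressor is bound and RudJ is active, so *jalT* is transcribed.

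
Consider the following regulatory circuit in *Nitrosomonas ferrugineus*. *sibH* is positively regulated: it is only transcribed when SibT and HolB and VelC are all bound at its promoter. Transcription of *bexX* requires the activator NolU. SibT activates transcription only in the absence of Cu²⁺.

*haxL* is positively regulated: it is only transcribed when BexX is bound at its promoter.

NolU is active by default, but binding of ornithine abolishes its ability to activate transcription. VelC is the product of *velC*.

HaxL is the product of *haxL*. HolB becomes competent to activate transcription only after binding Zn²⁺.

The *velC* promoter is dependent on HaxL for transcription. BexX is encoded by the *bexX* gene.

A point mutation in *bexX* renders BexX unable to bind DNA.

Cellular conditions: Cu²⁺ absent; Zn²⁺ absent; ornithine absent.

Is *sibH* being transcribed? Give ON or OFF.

OFF

Cu²⁺ is absent, so SibT is active.
Zn²⁺ is absent, so HolB is inactive.
BexX is non-functional in this strain, so it has no effect.
Required activator BexX is absent, so *haxL* is not transcribed.
So HaxL is not produced.
Required activator HaxL is absent, so *velC* is not transcribed.
So VelC is not produced.
Required activator HolB is absent, so *sibH* is not transcribed.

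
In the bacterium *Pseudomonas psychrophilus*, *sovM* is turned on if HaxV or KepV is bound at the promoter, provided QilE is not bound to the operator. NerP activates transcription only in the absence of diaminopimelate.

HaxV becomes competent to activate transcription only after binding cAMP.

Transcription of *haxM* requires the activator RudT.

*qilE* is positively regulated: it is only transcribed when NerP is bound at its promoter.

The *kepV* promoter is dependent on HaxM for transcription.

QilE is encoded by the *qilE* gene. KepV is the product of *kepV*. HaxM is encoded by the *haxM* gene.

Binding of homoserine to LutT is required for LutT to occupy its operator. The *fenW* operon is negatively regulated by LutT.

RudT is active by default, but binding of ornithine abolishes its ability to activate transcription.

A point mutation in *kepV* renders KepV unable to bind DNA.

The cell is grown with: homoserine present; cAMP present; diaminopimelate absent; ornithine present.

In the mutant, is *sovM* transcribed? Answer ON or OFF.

OFF

cAMP is present, so HaxV is active.
KepV is non-functional in this strain, so it has no effect.
Diaminopimelate is absent, so NerP is active.
No repressor is bound and NerP is active, so *qilE* is transcribed.
So QilE is produced and active.
With repressor QilE bound, *sovM* is not transcribed.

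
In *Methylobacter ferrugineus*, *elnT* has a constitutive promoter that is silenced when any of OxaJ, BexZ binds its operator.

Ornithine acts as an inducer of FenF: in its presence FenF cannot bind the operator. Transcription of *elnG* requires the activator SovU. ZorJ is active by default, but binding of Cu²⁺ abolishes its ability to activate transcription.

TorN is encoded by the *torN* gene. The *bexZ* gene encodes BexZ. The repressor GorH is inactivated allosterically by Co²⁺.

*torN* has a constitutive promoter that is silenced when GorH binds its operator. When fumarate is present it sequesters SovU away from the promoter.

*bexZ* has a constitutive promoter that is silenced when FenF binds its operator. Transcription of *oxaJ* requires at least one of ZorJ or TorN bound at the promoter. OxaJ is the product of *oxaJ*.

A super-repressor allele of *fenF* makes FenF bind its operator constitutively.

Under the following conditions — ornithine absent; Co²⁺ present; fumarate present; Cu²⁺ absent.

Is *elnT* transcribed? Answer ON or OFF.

OFF

Cu²⁺ is absent, so ZorJ is active.
Co²⁺ is present, so GorH is inactive.
With no repressor bound, *torN* is transcribed.
So TorN is produced and active.
Activator ZorJ is present, so *oxaJ* is transcribed.
So OxaJ is produced and active.
FenF is constitutively active in this strain.
With repressor FenF bound, *bexZ* is not transcribed.
So BexZ is not produced.
With repressor OxaJ bound, *elnT* is not transcribed.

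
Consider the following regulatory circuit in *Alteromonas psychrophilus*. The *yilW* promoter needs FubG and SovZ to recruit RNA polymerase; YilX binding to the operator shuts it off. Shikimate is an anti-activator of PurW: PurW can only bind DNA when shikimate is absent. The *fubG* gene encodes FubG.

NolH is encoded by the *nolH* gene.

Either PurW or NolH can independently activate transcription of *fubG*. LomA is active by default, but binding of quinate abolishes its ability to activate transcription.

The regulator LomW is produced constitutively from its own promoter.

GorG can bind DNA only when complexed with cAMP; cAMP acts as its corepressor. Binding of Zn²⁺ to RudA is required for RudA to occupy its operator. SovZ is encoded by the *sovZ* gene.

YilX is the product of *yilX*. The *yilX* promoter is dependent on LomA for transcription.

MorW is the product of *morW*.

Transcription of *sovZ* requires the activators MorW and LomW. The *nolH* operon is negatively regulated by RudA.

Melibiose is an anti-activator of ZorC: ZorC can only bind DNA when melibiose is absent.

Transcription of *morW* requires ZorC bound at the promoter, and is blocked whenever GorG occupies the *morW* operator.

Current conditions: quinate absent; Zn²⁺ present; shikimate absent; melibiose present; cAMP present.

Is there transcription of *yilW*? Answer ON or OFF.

Shikimate is absent, so PurW is active.
Zn²⁺ is present, so RudA is active.
With repressor RudA bound, *nolH* is not transcribed.
So NolH is not produced.
Activator PurW is present, so *fubG* is transcribed.
So FubG is produced and active.
cAMP is present, so GorG is active.
Melibiose is present, so ZorC is inactive.
With repressor GorG bound, *morW* is not transcribed.
So MorW is not produced.
LomW is produced constitutively and is active.
Required activator MorW is absent, so *sovZ* is not transcribed.
So SovZ is not produced.
Quinate is absent, so LomA is active.
No repressor is bound and LomA is active, so *yilX* is transcribed.
So YilX is produced and active.
With repressor YilX bound, *yilW* is not transcribed.

OFF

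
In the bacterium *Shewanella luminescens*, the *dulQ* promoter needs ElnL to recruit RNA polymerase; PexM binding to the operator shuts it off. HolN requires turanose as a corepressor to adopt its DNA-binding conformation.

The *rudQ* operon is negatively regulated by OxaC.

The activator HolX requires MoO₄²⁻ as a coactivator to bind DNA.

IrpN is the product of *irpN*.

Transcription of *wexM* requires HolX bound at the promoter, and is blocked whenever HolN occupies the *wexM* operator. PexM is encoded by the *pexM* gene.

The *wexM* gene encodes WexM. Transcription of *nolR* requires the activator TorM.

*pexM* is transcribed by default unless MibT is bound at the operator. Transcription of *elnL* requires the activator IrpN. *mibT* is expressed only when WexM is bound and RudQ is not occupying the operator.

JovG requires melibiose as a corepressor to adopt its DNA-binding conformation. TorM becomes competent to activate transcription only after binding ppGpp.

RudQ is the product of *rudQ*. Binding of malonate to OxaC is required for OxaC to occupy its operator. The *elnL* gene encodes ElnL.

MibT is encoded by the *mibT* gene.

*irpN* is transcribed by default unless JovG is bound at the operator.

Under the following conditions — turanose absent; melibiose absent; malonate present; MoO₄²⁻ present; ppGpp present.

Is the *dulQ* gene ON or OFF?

Malonate is present, so OxaC is active.
With repressor OxaC bound, *rudQ* is not transcribed.
So RudQ is not produced.
MoO₄²⁻ is present, so HolX is active.
Turanose is absent, so HolN is inactive.
No repressor is bound and HolX is active, so *wexM* is transcribed.
So WexM is produced and active.
No repressor is bound and WexM is active, so *mibT* is transcribed.
So MibT is produced and active.
With repressor MibT bound, *pexM* is not transcribed.
So PexM is not produced.
Melibiose is absent, so JovG is inactive.
With no repressor bound, *irpN* is transcribed.
So IrpN is produced and active.
No repressor is bound and IrpN is active, so *elnL* is transcribed.
So ElnL is produced and active.
No repressor is bound and ElnL is active, so *dulQ* is transcribed.

ON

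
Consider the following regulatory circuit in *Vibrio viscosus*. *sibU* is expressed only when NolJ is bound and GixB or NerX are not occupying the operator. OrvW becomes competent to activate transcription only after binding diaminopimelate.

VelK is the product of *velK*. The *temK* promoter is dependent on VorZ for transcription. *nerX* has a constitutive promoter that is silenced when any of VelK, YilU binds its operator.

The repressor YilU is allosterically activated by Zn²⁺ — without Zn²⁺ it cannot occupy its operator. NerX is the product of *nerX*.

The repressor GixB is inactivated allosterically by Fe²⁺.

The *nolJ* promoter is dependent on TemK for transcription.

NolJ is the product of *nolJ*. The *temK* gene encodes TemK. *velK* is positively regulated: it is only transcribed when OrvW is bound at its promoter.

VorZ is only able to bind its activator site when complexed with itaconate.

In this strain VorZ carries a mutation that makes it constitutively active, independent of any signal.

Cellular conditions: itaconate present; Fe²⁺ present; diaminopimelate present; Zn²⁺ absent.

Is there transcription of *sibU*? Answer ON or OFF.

VorZ is constitutively active in this strain.
No repressor is bound and VorZ is active, so *temK* is transcribed.
So TemK is produced and active.
No repressor is bound and TemK is active, so *nolJ* is transcribed.
So NolJ is produced and active.
Fe²⁺ is present, so GixB is inactive.
Diaminopimelate is present, so OrvW is active.
No repressor is bound and OrvW is active, so *velK* is transcribed.
So VelK is produced and active.
Zn²⁺ is absent, so YilU is inactive.
With repressor VelK bound, *nerX* is not transcribed.
So NerX is not produced.
No repressor is bound and NolJ is active, so *sibU* is transcribed.

ON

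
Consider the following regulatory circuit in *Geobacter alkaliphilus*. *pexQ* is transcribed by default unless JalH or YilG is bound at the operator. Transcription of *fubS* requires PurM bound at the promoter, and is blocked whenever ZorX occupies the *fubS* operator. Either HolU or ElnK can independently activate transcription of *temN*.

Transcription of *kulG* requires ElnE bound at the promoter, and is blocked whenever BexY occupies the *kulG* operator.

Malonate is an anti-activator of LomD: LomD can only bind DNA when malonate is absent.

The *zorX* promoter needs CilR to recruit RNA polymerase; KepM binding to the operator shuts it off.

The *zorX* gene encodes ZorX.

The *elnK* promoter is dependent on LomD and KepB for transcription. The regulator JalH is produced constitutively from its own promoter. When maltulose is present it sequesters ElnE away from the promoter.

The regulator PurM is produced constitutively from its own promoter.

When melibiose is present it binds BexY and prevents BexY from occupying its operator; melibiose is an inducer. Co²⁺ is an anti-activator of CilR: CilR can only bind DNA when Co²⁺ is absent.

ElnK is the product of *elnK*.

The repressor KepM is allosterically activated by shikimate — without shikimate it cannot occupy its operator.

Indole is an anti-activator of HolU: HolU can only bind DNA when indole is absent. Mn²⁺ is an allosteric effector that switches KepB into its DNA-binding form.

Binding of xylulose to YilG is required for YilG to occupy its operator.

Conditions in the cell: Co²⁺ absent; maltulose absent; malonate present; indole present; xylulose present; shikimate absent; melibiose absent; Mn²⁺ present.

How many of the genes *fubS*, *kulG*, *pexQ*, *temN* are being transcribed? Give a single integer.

0

PurM is produced constitutively and is active.
Co²⁺ is absent, so CilR is active.
Shikimate is absent, so KepM is inactive.
No repressor is bound and CilR is active, so *zorX* is transcribed.
So ZorX is produced and active.
With repressor ZorX bound, *fubS* is not transcribed.
→ *fubS* is OFF.
Maltulose is absent, so ElnE is active.
Melibiose is absent, so BexY is active.
With repressor BexY bound, *kulG* is not transcribed.
→ *kulG* is OFF.
JalH is produced constitutively and is active.
Xylulose is present, so YilG is active.
With repressor JalH bound, *pexQ* is not transcribed.
→ *pexQ* is OFF.
Indole is present, so HolU is inactive.
Malonate is present, so LomD is inactive.
Mn²⁺ is present, so KepB is active.
Required activator LomD is absent, so *elnK* is not transcribed.
So ElnK is not produced.
No activator is available at the *temN* promoter, so *temN* is not transcribed.
→ *temN* is OFF.
0 of the 4 genes are transcribed.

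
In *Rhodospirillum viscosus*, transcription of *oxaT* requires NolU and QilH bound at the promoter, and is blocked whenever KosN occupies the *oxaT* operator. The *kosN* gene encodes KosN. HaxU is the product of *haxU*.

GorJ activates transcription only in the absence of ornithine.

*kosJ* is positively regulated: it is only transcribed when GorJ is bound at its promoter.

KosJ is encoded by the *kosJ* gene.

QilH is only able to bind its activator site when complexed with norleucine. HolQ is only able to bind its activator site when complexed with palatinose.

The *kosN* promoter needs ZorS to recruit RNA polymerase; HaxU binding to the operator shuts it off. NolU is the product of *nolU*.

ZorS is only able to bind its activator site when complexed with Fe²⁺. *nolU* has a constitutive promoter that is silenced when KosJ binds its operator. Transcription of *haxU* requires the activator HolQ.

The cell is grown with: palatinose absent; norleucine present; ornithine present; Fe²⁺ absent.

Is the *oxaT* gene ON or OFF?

ON

Fe²⁺ is absent, so ZorS is inactive.
Palatinose is absent, so HolQ is inactive.
Required activator HolQ is absent, so *haxU* is not transcribed.
So HaxU is not produced.
Required activator ZorS is absent, so *kosN* is not transcribed.
So KosN is not produced.
Ornithine is present, so GorJ is inactive.
Required activator GorJ is absent, so *kosJ* is not transcribed.
So KosJ is not produced.
With no repressor bound, *nolU* is transcribed.
So NolU is produced and active.
Norleucine is present, so QilH is active.
No repressor is bound and NolU and QilH are active, so *oxaT* is transcribed.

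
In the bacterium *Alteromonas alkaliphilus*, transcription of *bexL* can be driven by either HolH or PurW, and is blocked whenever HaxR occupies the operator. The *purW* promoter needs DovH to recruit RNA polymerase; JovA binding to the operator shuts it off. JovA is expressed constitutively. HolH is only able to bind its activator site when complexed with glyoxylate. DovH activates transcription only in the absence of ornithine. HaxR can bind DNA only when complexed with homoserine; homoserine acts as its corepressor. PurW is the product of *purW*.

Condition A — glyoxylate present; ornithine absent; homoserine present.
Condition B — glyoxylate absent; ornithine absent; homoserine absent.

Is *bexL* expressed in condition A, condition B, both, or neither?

neither

Condition A:
Glyoxylate is present, so HolH is active.
JovA is produced constitutively and is active.
Ornithine is absent, so DovH is active.
With repressor JovA bound, *purW* is not transcribed.
So PurW is not produced.
Homoserine is present, so HaxR is active.
With repressor HaxR bound, *bexL* is not transcribed.
→ *bexL* is OFF in A.
Condition B:
Glyoxylate is absent, so HolH is inactive.
JovA is produced constitutively and is active.
Ornithine is absent, so DovH is active.
With repressor JovA bound, *purW* is not transcribed.
So PurW is not produced.
Homoserine is absent, so HaxR is inactive.
No activator is available at the *bexL* promoter, so *bexL* is not transcribed.
→ *bexL* is OFF in B.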